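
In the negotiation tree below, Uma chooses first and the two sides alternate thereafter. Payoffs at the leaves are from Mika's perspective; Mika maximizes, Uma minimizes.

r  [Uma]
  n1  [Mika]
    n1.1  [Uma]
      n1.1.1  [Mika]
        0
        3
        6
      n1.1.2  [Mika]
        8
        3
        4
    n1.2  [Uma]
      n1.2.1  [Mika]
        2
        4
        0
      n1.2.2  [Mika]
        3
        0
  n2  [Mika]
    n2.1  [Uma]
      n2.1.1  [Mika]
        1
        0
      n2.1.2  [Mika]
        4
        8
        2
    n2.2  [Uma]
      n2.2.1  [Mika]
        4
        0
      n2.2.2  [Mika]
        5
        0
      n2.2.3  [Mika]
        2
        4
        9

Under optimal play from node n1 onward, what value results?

6

n1.1.1 (Mika): max(0, 3, 6) = 6
n1.1.2 (Mika): max(8, 3, 4) = 8
n1.1 (Uma): min(6, 8) = 6
n1.2.1 (Mika): max(2, 4, 0) = 4
n1.2.2 (Mika): max(3, 0) = 3
n1.2 (Uma): min(4, 3) = 3
n1 (Mika): max(6, 3) = 6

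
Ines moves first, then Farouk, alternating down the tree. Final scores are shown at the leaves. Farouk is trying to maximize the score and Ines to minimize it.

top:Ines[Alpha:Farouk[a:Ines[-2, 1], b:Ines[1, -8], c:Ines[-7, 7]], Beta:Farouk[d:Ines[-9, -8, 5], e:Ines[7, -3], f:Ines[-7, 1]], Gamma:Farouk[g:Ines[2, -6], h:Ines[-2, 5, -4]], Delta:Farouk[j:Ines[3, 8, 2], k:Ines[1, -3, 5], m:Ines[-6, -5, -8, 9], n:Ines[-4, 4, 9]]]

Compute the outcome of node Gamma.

-4

g (Ines): min(2, -6) = -6
h (Ines): min(-2, 5, -4) = -4
Gamma (Farouk): max(-6, -4) = -4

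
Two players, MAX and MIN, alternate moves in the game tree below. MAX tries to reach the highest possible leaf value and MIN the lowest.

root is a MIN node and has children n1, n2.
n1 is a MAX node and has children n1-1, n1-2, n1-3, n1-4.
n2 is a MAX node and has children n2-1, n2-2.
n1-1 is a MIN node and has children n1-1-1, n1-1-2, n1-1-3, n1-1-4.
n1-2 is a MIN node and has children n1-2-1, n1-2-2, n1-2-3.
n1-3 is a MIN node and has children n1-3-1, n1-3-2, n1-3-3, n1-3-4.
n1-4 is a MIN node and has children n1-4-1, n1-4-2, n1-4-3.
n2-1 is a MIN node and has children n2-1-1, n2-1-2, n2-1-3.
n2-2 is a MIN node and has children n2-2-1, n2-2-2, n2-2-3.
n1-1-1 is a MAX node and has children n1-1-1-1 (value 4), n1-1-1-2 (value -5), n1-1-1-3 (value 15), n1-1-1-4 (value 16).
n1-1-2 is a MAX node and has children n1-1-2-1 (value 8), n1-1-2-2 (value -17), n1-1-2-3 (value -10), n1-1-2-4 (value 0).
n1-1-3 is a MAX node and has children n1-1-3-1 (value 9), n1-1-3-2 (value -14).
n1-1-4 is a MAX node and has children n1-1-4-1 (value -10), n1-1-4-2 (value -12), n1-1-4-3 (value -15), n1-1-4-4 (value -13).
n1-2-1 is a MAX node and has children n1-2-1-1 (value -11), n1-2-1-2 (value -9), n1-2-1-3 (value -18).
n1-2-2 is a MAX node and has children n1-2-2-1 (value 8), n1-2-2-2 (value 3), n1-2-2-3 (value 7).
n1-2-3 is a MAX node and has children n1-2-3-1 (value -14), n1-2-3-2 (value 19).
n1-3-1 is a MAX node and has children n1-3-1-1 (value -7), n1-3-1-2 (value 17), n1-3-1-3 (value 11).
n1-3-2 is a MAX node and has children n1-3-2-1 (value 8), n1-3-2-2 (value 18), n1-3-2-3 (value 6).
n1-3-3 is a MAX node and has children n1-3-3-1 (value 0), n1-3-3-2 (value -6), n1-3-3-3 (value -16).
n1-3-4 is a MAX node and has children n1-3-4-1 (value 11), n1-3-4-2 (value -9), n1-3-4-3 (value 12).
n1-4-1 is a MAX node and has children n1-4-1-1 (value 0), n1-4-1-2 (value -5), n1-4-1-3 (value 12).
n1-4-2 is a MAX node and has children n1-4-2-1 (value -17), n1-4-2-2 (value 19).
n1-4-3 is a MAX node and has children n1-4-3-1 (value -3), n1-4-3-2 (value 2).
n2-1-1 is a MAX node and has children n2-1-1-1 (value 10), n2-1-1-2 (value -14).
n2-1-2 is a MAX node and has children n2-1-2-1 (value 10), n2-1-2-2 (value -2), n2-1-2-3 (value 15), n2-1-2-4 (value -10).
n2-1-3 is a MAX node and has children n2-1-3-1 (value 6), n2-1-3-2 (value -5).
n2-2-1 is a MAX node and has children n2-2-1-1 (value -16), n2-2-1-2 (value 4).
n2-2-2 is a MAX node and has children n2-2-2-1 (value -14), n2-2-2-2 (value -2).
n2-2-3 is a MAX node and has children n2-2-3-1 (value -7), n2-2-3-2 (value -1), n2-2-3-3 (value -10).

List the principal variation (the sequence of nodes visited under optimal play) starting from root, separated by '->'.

n1-1-1 (MAX): max(4, -5, 15, 16) = 16
n1-1-2 (MAX): max(8, -17, -10, 0) = 8
n1-1-3 (MAX): max(9, -14) = 9
n1-1-4 (MAX): max(-10, -12, -15, -13) = -10
n1-1 (MIN): min(16, 8, 9, -10) = -10
n1-2-1 (MAX): max(-11, -9, -18) = -9
n1-2-2 (MAX): max(8, 3, 7) = 8
n1-2-3 (MAX): max(-14, 19) = 19
n1-2 (MIN): min(-9, 8, 19) = -9
n1-3-1 (MAX): max(-7, 17, 11) = 17
n1-3-2 (MAX): max(8, 18, 6) = 18
n1-3-3 (MAX): max(0, -6, -16) = 0
n1-3-4 (MAX): max(11, -9, 12) = 12
n1-3 (MIN): min(17, 18, 0, 12) = 0
n1-4-1 (MAX): max(0, -5, 12) = 12
n1-4-2 (MAX): max(-17, 19) = 19
n1-4-3 (MAX): max(-3, 2) = 2
n1-4 (MIN): min(12, 19, 2) = 2
n1 (MAX): max(-10, -9, 0, 2) = 2
n2-1-1 (MAX): max(10, -14) = 10
n2-1-2 (MAX): max(10, -2, 15, -10) = 15
n2-1-3 (MAX): max(6, -5) = 6
n2-1 (MIN): min(10, 15, 6) = 6
n2-2-1 (MAX): max(-16, 4) = 4
n2-2-2 (MAX): max(-14, -2) = -2
n2-2-3 (MAX): max(-7, -1, -10) = -1
n2-2 (MIN): min(4, -2, -1) = -2
n2 (MAX): max(6, -2) = 6
root (MIN): min(2, 6) = 2
At root, MIN picks n1 (lowest: 2).
At n1, MAX picks n1-4 (highest: 2).
At n1-4, MIN picks n1-4-3 (lowest: 2).
At n1-4-3, MAX picks n1-4-3-2 (highest: 2).
Terminal value 2.

root -> n1 -> n1-4 -> n1-4-3 -> n1-4-3-2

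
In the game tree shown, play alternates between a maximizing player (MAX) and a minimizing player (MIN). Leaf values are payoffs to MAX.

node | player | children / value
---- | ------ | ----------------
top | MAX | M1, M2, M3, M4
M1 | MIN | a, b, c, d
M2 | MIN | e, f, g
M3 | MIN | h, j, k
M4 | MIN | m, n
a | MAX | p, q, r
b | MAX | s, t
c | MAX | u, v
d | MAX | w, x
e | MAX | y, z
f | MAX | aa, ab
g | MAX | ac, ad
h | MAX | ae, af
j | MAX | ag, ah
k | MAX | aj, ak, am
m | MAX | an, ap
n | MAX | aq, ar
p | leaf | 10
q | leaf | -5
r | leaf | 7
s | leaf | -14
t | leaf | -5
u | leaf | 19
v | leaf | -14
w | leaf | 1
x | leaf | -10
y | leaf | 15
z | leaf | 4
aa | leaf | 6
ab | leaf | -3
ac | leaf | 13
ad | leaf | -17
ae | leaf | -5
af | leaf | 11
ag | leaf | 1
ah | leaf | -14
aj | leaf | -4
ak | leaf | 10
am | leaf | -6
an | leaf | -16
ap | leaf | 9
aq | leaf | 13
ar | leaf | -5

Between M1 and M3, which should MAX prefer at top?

a (MAX): max(10, -5, 7) = 10
b (MAX): max(-14, -5) = -5
c (MAX): max(19, -14) = 19
d (MAX): max(1, -10) = 1
M1 (MIN): min(10, -5, 19, 1) = -5
h (MAX): max(-5, 11) = 11
j (MAX): max(1, -14) = 1
k (MAX): max(-4, 10, -6) = 10
M3 (MIN): min(11, 1, 10) = 1
MAX prefers the higher value; M1=-5, M3=1. M3 is better since 1 > -5.

M3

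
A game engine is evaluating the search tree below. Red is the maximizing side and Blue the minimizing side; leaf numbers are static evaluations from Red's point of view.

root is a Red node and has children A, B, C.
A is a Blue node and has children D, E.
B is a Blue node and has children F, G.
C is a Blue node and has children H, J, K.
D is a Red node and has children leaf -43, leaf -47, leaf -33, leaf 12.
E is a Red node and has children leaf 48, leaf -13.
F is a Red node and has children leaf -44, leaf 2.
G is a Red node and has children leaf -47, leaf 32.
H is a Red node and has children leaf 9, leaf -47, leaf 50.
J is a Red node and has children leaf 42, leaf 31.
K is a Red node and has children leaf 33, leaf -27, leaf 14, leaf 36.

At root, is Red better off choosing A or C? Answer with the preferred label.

D (Red): max(-43, -47, -33, 12) = 12
E (Red): max(48, -13) = 48
A (Blue): min(12, 48) = 12
H (Red): max(9, -47, 50) = 50
J (Red): max(42, 31) = 42
K (Red): max(33, -27, 14, 36) = 36
C (Blue): min(50, 42, 36) = 36
Red prefers the higher value; A=12, C=36. C is better since 36 > 12.

C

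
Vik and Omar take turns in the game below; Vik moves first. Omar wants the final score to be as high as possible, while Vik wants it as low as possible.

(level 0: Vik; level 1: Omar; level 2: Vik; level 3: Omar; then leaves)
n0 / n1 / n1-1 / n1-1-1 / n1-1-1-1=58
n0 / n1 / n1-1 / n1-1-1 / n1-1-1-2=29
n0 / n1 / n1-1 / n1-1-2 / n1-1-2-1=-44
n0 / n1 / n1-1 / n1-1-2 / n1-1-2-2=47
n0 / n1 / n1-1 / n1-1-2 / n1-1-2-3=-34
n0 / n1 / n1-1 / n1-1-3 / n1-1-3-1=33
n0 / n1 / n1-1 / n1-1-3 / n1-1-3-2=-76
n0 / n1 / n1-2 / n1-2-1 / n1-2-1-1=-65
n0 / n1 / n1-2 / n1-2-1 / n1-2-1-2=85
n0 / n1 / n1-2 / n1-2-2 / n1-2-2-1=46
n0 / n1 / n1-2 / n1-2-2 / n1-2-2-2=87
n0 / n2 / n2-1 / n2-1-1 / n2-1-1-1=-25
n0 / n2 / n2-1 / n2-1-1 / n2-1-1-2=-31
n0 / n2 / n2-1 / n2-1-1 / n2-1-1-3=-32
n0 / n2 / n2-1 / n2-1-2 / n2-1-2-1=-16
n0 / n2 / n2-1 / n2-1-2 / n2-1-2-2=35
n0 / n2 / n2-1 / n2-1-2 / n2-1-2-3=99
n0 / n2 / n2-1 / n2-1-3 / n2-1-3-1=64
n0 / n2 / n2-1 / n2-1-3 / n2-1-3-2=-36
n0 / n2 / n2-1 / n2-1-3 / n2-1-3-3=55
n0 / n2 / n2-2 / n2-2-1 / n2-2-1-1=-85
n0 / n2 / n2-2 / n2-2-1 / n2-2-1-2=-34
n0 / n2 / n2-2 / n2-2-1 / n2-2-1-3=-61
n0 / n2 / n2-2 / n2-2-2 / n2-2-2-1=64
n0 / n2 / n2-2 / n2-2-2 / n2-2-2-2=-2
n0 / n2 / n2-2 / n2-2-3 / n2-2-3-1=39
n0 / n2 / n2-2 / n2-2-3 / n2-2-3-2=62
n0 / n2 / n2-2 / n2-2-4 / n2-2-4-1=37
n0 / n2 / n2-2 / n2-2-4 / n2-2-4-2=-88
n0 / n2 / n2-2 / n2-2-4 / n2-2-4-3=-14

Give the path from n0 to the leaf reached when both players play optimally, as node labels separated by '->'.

n1-1-1 (Omar): max(58, 29) = 58
n1-1-2 (Omar): max(-44, 47, -34) = 47
n1-1-3 (Omar): max(33, -76) = 33
n1-1 (Vik): min(58, 47, 33) = 33
n1-2-1 (Omar): max(-65, 85) = 85
n1-2-2 (Omar): max(46, 87) = 87
n1-2 (Vik): min(85, 87) = 85
n1 (Omar): max(33, 85) = 85
n2-1-1 (Omar): max(-25, -31, -32) = -25
n2-1-2 (Omar): max(-16, 35, 99) = 99
n2-1-3 (Omar): max(64, -36, 55) = 64
n2-1 (Vik): min(-25, 99, 64) = -25
n2-2-1 (Omar): max(-85, -34, -61) = -34
n2-2-2 (Omar): max(64, -2) = 64
n2-2-3 (Omar): max(39, 62) = 62
n2-2-4 (Omar): max(37, -88, -14) = 37
n2-2 (Vik): min(-34, 64, 62, 37) = -34
n2 (Omar): max(-25, -34) = -25
n0 (Vik): min(85, -25) = -25
At n0, Vik picks n2 (lowest: -25).
At n2, Omar picks n2-1 (highest: -25).
At n2-1, Vik picks n2-1-1 (lowest: -25).
At n2-1-1, Omar picks n2-1-1-1 (highest: -25).
Terminal value -25.

n0 -> n2 -> n2-1 -> n2-1-1 -> n2-1-1-1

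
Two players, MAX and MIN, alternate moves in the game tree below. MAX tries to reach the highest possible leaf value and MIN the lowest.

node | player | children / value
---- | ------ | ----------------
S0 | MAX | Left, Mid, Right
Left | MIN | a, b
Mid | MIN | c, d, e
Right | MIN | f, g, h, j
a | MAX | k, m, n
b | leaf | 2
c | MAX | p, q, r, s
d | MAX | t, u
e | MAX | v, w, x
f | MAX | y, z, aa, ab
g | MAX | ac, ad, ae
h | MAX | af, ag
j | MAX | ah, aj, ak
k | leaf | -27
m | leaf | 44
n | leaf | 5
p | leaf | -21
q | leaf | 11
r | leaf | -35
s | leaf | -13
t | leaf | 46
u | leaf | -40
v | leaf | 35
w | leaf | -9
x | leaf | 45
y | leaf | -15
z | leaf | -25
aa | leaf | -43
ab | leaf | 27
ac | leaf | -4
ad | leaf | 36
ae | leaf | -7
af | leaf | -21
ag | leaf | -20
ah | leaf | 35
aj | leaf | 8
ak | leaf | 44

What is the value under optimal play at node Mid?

11

c (MAX): max(-21, 11, -35, -13) = 11
d (MAX): max(46, -40) = 46
e (MAX): max(35, -9, 45) = 45
Mid (MIN): min(11, 46, 45) = 11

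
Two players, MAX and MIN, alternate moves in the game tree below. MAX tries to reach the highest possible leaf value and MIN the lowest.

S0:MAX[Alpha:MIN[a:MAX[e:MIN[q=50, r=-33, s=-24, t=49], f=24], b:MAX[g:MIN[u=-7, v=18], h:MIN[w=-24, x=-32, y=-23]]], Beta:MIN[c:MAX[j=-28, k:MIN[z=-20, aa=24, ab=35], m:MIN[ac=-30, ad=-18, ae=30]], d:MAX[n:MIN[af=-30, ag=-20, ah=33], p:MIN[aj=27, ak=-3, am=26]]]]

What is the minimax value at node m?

m (MIN): min(-30, -18, 30) = -30

-30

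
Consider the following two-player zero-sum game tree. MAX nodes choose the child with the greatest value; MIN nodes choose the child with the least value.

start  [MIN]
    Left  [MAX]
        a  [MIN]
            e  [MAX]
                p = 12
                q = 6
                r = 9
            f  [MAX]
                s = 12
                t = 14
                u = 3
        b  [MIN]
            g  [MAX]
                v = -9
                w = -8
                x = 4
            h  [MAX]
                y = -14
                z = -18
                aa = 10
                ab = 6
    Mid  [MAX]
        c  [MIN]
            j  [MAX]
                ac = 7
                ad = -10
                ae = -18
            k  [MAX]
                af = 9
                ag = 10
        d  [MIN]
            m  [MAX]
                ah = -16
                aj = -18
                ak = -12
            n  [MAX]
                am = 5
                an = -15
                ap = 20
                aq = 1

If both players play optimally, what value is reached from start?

7

e (MAX): max(12, 6, 9) = 12
f (MAX): max(12, 14, 3) = 14
a (MIN): min(12, 14) = 12
g (MAX): max(-9, -8, 4) = 4
h (MAX): max(-14, -18, 10, 6) = 10
b (MIN): min(4, 10) = 4
Left (MAX): max(12, 4) = 12
j (MAX): max(7, -10, -18) = 7
k (MAX): max(9, 10) = 10
c (MIN): min(7, 10) = 7
m (MAX): max(-16, -18, -12) = -12
n (MAX): max(5, -15, 20, 1) = 20
d (MIN): min(-12, 20) = -12
Mid (MAX): max(7, -12) = 7
start (MIN): min(12, 7) = 7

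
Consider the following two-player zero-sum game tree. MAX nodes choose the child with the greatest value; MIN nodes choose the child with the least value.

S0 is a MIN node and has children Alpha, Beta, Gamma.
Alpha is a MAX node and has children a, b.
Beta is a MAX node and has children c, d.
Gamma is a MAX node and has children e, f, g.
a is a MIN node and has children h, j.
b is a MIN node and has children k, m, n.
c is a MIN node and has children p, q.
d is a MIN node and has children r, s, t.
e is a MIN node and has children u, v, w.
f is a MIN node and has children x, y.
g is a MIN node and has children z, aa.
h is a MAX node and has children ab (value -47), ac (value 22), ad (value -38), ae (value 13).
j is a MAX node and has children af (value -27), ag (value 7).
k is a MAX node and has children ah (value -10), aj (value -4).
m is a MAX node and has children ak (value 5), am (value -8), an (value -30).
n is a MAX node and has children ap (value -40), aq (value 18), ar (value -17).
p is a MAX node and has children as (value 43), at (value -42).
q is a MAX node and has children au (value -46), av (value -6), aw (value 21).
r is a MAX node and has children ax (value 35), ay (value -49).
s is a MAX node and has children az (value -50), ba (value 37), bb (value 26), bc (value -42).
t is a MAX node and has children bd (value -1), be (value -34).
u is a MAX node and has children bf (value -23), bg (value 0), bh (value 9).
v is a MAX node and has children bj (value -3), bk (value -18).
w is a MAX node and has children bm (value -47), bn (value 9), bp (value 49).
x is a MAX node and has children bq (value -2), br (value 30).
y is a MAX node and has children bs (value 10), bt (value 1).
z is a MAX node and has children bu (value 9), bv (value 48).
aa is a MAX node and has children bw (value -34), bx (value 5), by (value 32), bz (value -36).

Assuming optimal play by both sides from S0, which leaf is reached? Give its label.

h (MAX): max(-47, 22, -38, 13) = 22
j (MAX): max(-27, 7) = 7
a (MIN): min(22, 7) = 7
k (MAX): max(-10, -4) = -4
m (MAX): max(5, -8, -30) = 5
n (MAX): max(-40, 18, -17) = 18
b (MIN): min(-4, 5, 18) = -4
Alpha (MAX): max(7, -4) = 7
p (MAX): max(43, -42) = 43
q (MAX): max(-46, -6, 21) = 21
c (MIN): min(43, 21) = 21
r (MAX): max(35, -49) = 35
s (MAX): max(-50, 37, 26, -42) = 37
t (MAX): max(-1, -34) = -1
d (MIN): min(35, 37, -1) = -1
Beta (MAX): max(21, -1) = 21
u (MAX): max(-23, 0, 9) = 9
v (MAX): max(-3, -18) = -3
w (MAX): max(-47, 9, 49) = 49
e (MIN): min(9, -3, 49) = -3
x (MAX): max(-2, 30) = 30
y (MAX): max(10, 1) = 10
f (MIN): min(30, 10) = 10
z (MAX): max(9, 48) = 48
aa (MAX): max(-34, 5, 32, -36) = 32
g (MIN): min(48, 32) = 32
Gamma (MAX): max(-3, 10, 32) = 32
S0 (MIN): min(7, 21, 32) = 7
At S0, MIN picks Alpha (lowest: 7).
At Alpha, MAX picks a (highest: 7).
At a, MIN picks j (lowest: 7).
At j, MAX picks ag (highest: 7).
Terminal value 7.

ag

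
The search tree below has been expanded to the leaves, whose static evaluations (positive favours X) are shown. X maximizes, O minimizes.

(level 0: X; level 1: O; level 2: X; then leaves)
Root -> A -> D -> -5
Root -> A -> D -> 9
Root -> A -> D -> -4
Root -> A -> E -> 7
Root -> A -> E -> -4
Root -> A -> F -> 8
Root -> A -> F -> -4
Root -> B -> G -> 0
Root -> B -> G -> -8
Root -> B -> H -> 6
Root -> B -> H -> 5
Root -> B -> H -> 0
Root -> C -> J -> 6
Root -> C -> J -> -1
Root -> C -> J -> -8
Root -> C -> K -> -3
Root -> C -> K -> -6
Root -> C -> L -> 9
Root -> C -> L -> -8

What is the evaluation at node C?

-3

J (X): max(6, -1, -8) = 6
K (X): max(-3, -6) = -3
L (X): max(9, -8) = 9
C (O): min(6, -3, 9) = -3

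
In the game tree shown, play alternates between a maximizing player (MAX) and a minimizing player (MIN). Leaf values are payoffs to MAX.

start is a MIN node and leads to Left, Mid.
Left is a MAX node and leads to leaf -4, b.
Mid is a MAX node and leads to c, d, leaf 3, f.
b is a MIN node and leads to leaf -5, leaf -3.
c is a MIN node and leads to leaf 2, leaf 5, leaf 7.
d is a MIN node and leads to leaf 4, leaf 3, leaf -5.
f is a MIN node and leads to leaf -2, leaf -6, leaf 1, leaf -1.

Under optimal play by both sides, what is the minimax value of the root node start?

-4

b (MIN): min(-5, -3) = -5
Left (MAX): max(-4, -5) = -4
c (MIN): min(2, 5, 7) = 2
d (MIN): min(4, 3, -5) = -5
f (MIN): min(-2, -6, 1, -1) = -6
Mid (MAX): max(2, -5, 3, -6) = 3
start (MIN): min(-4, 3) = -4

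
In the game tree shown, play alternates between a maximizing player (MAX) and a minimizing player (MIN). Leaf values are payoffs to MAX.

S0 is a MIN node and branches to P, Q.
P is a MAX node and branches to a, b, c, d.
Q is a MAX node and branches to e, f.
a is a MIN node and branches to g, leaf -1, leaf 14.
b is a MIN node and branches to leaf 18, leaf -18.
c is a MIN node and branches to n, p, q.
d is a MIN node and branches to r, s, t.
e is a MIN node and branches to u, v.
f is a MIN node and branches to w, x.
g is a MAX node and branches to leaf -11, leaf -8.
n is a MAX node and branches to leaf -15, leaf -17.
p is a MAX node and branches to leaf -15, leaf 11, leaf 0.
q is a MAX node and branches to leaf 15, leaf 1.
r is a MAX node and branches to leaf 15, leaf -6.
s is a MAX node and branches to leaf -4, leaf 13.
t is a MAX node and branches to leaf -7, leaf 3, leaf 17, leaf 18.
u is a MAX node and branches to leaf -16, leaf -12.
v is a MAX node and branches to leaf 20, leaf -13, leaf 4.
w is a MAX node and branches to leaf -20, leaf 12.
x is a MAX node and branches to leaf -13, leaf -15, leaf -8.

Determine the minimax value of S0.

-8

g (MAX): max(-11, -8) = -8
a (MIN): min(-8, -1, 14) = -8
b (MIN): min(18, -18) = -18
n (MAX): max(-15, -17) = -15
p (MAX): max(-15, 11, 0) = 11
q (MAX): max(15, 1) = 15
c (MIN): min(-15, 11, 15) = -15
r (MAX): max(15, -6) = 15
s (MAX): max(-4, 13) = 13
t (MAX): max(-7, 3, 17, 18) = 18
d (MIN): min(15, 13, 18) = 13
P (MAX): max(-8, -18, -15, 13) = 13
u (MAX): max(-16, -12) = -12
v (MAX): max(20, -13, 4) = 20
e (MIN): min(-12, 20) = -12
w (MAX): max(-20, 12) = 12
x (MAX): max(-13, -15, -8) = -8
f (MIN): min(12, -8) = -8
Q (MAX): max(-12, -8) = -8
S0 (MIN): min(13, -8) = -8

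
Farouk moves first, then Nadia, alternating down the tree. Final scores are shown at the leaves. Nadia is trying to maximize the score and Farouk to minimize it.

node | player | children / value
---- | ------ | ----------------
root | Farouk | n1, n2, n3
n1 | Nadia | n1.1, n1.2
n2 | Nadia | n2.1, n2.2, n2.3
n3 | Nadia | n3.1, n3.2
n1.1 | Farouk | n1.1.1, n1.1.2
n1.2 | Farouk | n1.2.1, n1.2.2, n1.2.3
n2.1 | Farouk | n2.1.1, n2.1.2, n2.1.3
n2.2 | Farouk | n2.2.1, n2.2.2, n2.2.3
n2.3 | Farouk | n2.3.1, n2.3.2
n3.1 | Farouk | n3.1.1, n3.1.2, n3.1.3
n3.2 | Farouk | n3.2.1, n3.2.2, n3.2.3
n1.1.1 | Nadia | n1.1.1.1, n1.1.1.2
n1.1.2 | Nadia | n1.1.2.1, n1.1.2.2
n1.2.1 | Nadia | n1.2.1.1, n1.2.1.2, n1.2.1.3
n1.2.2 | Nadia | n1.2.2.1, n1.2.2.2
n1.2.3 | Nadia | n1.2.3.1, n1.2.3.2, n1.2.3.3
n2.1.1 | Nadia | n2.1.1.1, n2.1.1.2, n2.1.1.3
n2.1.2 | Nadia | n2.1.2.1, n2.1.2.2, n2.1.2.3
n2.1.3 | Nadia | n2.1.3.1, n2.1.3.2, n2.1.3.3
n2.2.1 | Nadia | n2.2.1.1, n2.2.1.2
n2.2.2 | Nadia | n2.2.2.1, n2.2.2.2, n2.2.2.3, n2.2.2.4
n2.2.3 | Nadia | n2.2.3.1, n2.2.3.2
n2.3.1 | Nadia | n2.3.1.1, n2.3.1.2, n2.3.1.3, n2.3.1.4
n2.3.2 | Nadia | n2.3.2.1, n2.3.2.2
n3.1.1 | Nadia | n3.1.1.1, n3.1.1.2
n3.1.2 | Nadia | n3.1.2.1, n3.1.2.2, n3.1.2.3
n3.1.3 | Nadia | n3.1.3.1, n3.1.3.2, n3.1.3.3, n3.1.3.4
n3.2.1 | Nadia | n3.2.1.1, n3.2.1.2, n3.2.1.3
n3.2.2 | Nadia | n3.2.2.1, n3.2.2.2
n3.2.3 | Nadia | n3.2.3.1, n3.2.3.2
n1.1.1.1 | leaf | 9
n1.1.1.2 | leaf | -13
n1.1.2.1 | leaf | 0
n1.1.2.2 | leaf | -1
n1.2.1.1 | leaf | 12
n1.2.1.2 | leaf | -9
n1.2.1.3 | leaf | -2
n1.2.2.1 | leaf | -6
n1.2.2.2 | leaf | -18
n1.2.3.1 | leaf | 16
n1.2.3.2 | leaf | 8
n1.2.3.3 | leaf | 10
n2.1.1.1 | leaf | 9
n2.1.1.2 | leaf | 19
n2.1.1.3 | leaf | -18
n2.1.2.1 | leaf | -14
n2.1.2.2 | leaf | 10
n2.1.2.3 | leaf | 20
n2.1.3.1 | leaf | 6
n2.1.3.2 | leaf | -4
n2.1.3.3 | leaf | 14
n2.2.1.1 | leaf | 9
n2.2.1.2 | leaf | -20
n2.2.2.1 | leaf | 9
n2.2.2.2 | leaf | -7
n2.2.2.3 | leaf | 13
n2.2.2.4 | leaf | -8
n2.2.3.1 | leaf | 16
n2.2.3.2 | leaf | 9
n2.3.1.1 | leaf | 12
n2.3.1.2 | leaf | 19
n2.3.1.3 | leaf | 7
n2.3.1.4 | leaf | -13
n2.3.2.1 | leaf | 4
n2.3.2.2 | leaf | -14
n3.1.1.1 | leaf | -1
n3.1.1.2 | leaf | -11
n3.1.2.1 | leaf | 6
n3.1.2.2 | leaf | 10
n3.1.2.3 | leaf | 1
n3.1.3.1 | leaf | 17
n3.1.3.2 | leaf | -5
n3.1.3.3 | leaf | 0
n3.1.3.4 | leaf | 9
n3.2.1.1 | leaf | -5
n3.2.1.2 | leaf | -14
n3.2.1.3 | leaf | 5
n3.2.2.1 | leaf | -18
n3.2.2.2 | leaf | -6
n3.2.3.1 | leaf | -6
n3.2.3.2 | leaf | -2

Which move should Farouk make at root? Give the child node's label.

n3

n1.1.1 (Nadia): max(9, -13) = 9
n1.1.2 (Nadia): max(0, -1) = 0
n1.1 (Farouk): min(9, 0) = 0
n1.2.1 (Nadia): max(12, -9, -2) = 12
n1.2.2 (Nadia): max(-6, -18) = -6
n1.2.3 (Nadia): max(16, 8, 10) = 16
n1.2 (Farouk): min(12, -6, 16) = -6
n1 (Nadia): max(0, -6) = 0
n2.1.1 (Nadia): max(9, 19, -18) = 19
n2.1.2 (Nadia): max(-14, 10, 20) = 20
n2.1.3 (Nadia): max(6, -4, 14) = 14
n2.1 (Farouk): min(19, 20, 14) = 14
n2.2.1 (Nadia): max(9, -20) = 9
n2.2.2 (Nadia): max(9, -7, 13, -8) = 13
n2.2.3 (Nadia): max(16, 9) = 16
n2.2 (Farouk): min(9, 13, 16) = 9
n2.3.1 (Nadia): max(12, 19, 7, -13) = 19
n2.3.2 (Nadia): max(4, -14) = 4
n2.3 (Farouk): min(19, 4) = 4
n2 (Nadia): max(14, 9, 4) = 14
n3.1.1 (Nadia): max(-1, -11) = -1
n3.1.2 (Nadia): max(6, 10, 1) = 10
n3.1.3 (Nadia): max(17, -5, 0, 9) = 17
n3.1 (Farouk): min(-1, 10, 17) = -1
n3.2.1 (Nadia): max(-5, -14, 5) = 5
n3.2.2 (Nadia): max(-18, -6) = -6
n3.2.3 (Nadia): max(-6, -2) = -2
n3.2 (Farouk): min(5, -6, -2) = -6
n3 (Nadia): max(-1, -6) = -1
root (Farouk): min(0, 14, -1) = -1
Farouk at root wants the lowest of {n1=0, n2=14, n3=-1}, so chooses n3.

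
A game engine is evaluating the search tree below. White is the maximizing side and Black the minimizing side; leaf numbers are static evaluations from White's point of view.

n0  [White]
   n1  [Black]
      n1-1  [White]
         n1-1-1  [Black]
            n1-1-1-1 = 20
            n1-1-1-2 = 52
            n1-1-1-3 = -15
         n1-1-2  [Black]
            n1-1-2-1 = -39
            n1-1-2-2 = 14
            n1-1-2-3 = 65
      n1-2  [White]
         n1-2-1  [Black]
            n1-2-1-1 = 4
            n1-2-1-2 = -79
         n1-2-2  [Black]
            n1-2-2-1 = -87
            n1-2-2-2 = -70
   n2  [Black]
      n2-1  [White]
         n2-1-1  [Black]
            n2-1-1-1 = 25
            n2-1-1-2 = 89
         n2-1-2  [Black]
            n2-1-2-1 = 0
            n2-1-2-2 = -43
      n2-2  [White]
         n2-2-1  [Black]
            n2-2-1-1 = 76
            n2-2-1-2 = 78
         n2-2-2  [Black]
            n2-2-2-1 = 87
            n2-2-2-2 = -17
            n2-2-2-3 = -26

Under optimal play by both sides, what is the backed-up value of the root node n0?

n1-1-1 (Black): min(20, 52, -15) = -15
n1-1-2 (Black): min(-39, 14, 65) = -39
n1-1 (White): max(-15, -39) = -15
n1-2-1 (Black): min(4, -79) = -79
n1-2-2 (Black): min(-87, -70) = -87
n1-2 (White): max(-79, -87) = -79
n1 (Black): min(-15, -79) = -79
n2-1-1 (Black): min(25, 89) = 25
n2-1-2 (Black): min(0, -43) = -43
n2-1 (White): max(25, -43) = 25
n2-2-1 (Black): min(76, 78) = 76
n2-2-2 (Black): min(87, -17, -26) = -26
n2-2 (White): max(76, -26) = 76
n2 (Black): min(25, 76) = 25
n0 (White): max(-79, 25) = 25

25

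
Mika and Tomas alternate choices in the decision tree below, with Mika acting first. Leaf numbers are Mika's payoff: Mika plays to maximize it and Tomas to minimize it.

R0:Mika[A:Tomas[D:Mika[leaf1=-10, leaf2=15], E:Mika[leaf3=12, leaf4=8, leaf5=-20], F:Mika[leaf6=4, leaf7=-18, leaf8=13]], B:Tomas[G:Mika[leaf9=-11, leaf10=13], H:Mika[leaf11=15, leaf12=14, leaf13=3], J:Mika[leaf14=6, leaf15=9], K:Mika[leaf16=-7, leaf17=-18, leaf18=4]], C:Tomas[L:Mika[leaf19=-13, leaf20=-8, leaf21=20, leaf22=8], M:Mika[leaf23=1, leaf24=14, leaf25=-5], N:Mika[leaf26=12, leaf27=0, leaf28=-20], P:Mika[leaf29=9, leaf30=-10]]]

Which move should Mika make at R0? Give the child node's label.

A

D (Mika): max(-10, 15) = 15
E (Mika): max(12, 8, -20) = 12
F (Mika): max(4, -18, 13) = 13
A (Tomas): min(15, 12, 13) = 12
G (Mika): max(-11, 13) = 13
H (Mika): max(15, 14, 3) = 15
J (Mika): max(6, 9) = 9
K (Mika): max(-7, -18, 4) = 4
B (Tomas): min(13, 15, 9, 4) = 4
L (Mika): max(-13, -8, 20, 8) = 20
M (Mika): max(1, 14, -5) = 14
N (Mika): max(12, 0, -20) = 12
P (Mika): max(9, -10) = 9
C (Tomas): min(20, 14, 12, 9) = 9
R0 (Mika): max(12, 4, 9) = 12
Mika at R0 wants the highest of {A=12, B=4, C=9}, so chooses A.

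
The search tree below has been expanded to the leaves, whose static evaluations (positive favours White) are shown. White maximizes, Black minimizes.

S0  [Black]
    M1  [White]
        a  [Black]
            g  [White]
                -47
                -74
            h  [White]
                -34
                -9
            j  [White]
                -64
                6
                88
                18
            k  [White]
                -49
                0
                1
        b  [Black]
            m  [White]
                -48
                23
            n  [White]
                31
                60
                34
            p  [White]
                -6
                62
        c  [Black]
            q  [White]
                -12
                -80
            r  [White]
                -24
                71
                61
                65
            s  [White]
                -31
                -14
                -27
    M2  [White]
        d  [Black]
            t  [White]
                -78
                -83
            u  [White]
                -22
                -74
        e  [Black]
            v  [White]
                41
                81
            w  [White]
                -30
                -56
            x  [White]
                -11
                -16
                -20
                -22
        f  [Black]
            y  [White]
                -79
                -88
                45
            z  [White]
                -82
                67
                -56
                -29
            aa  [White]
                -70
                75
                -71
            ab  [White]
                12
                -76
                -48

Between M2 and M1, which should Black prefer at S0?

M2

t (White): max(-78, -83) = -78
u (White): max(-22, -74) = -22
d (Black): min(-78, -22) = -78
v (White): max(41, 81) = 81
w (White): max(-30, -56) = -30
x (White): max(-11, -16, -20, -22) = -11
e (Black): min(81, -30, -11) = -30
y (White): max(-79, -88, 45) = 45
z (White): max(-82, 67, -56, -29) = 67
aa (White): max(-70, 75, -71) = 75
ab (White): max(12, -76, -48) = 12
f (Black): min(45, 67, 75, 12) = 12
M2 (White): max(-78, -30, 12) = 12
g (White): max(-47, -74) = -47
h (White): max(-34, -9) = -9
j (White): max(-64, 6, 88, 18) = 88
k (White): max(-49, 0, 1) = 1
a (Black): min(-47, -9, 88, 1) = -47
m (White): max(-48, 23) = 23
n (White): max(31, 60, 34) = 60
p (White): max(-6, 62) = 62
b (Black): min(23, 60, 62) = 23
q (White): max(-12, -80) = -12
r (White): max(-24, 71, 61, 65) = 71
s (White): max(-31, -14, -27) = -14
c (Black): min(-12, 71, -14) = -14
M1 (White): max(-47, 23, -14) = 23
Black prefers the lower value; M2=12, M1=23. M2 is better since 12 < 23.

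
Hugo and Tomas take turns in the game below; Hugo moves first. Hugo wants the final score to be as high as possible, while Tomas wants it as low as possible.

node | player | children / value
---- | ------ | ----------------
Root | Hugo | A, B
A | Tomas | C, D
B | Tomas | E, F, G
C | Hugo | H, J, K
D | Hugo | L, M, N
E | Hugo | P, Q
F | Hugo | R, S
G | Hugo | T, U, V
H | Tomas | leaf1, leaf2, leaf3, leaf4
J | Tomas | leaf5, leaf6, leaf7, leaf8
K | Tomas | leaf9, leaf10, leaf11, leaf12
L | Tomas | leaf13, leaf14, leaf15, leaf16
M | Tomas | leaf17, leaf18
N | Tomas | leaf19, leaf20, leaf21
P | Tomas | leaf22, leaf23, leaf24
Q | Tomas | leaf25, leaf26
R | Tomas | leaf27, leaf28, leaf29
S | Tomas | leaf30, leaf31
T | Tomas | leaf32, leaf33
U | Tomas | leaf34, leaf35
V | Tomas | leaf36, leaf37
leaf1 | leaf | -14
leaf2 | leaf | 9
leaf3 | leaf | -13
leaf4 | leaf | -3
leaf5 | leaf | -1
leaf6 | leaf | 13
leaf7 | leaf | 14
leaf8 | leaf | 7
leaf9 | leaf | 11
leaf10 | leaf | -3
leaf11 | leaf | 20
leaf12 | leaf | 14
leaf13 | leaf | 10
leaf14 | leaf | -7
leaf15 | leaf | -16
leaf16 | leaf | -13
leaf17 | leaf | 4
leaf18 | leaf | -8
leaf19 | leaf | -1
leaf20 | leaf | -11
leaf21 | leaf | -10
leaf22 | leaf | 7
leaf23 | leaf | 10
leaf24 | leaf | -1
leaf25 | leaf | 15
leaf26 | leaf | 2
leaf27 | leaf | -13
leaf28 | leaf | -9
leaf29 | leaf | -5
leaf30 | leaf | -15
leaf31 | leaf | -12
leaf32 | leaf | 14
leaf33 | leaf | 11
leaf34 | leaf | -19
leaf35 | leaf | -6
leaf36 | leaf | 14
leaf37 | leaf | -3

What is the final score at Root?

-8

H (Tomas): min(-14, 9, -13, -3) = -14
J (Tomas): min(-1, 13, 14, 7) = -1
K (Tomas): min(11, -3, 20, 14) = -3
C (Hugo): max(-14, -1, -3) = -1
L (Tomas): min(10, -7, -16, -13) = -16
M (Tomas): min(4, -8) = -8
N (Tomas): min(-1, -11, -10) = -11
D (Hugo): max(-16, -8, -11) = -8
A (Tomas): min(-1, -8) = -8
P (Tomas): min(7, 10, -1) = -1
Q (Tomas): min(15, 2) = 2
E (Hugo): max(-1, 2) = 2
R (Tomas): min(-13, -9, -5) = -13
S (Tomas): min(-15, -12) = -15
F (Hugo): max(-13, -15) = -13
T (Tomas): min(14, 11) = 11
U (Tomas): min(-19, -6) = -19
V (Tomas): min(14, -3) = -3
G (Hugo): max(11, -19, -3) = 11
B (Tomas): min(2, -13, 11) = -13
Root (Hugo): max(-8, -13) = -8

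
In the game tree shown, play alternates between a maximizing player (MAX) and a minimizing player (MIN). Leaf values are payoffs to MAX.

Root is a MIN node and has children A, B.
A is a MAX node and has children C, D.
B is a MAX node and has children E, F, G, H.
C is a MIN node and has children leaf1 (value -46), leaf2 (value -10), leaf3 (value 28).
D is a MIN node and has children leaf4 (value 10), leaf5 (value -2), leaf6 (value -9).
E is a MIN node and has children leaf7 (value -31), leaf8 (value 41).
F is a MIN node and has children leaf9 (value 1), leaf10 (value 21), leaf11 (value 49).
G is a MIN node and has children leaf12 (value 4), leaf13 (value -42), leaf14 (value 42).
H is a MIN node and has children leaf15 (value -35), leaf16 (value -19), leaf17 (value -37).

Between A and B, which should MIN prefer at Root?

A

C (MIN): min(-46, -10, 28) = -46
D (MIN): min(10, -2, -9) = -9
A (MAX): max(-46, -9) = -9
E (MIN): min(-31, 41) = -31
F (MIN): min(1, 21, 49) = 1
G (MIN): min(4, -42, 42) = -42
H (MIN): min(-35, -19, -37) = -37
B (MAX): max(-31, 1, -42, -37) = 1
MIN prefers the lower value; A=-9, B=1. A is better since -9 < 1.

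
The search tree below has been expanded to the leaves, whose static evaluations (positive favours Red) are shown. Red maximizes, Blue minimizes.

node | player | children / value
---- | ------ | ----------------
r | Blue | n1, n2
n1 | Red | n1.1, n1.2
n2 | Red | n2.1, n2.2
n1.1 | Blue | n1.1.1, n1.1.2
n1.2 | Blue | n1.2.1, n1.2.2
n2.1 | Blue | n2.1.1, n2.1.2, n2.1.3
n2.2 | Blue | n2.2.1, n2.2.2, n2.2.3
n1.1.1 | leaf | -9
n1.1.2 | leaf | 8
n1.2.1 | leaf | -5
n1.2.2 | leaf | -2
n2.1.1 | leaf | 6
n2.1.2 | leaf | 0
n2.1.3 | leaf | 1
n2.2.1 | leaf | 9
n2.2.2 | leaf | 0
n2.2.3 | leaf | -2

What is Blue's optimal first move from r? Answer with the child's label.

n1

n1.1 (Blue): min(-9, 8) = -9
n1.2 (Blue): min(-5, -2) = -5
n1 (Red): max(-9, -5) = -5
n2.1 (Blue): min(6, 0, 1) = 0
n2.2 (Blue): min(9, 0, -2) = -2
n2 (Red): max(0, -2) = 0
r (Blue): min(-5, 0) = -5
Blue at r wants the lowest of {n1=-5, n2=0}, so chooses n1.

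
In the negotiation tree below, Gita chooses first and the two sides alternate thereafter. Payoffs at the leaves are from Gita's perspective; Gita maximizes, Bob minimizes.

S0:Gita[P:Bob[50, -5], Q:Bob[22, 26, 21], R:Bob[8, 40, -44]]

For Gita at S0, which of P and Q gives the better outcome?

Q

P (Bob): min(50, -5) = -5
Q (Bob): min(22, 26, 21) = 21
Gita prefers the higher value; P=-5, Q=21. Q is better since 21 > -5.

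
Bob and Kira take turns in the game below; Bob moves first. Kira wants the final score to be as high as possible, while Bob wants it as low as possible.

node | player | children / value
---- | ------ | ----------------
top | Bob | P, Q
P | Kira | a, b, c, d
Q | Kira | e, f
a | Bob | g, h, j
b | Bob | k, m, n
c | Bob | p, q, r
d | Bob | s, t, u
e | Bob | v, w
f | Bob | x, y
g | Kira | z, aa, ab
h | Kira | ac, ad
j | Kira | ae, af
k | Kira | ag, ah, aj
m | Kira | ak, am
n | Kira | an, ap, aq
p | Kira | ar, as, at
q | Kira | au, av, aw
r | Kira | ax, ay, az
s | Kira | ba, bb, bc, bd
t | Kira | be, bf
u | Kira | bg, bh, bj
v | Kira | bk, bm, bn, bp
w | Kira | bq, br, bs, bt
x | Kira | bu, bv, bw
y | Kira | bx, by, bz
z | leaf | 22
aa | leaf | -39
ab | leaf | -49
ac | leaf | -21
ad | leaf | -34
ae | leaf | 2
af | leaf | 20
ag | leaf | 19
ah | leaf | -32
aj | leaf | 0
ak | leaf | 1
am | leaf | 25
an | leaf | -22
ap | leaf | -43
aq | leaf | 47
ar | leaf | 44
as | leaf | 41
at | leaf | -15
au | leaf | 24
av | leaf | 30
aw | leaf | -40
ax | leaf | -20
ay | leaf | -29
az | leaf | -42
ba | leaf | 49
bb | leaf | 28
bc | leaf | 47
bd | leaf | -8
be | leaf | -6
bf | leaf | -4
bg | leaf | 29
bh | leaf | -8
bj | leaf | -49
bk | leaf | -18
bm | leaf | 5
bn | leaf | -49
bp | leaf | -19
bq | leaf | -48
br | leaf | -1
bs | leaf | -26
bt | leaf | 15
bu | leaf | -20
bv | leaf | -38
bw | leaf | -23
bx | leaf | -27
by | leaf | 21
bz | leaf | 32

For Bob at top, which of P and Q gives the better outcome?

Q

g (Kira): max(22, -39, -49) = 22
h (Kira): max(-21, -34) = -21
j (Kira): max(2, 20) = 20
a (Bob): min(22, -21, 20) = -21
k (Kira): max(19, -32, 0) = 19
m (Kira): max(1, 25) = 25
n (Kira): max(-22, -43, 47) = 47
b (Bob): min(19, 25, 47) = 19
p (Kira): max(44, 41, -15) = 44
q (Kira): max(24, 30, -40) = 30
r (Kira): max(-20, -29, -42) = -20
c (Bob): min(44, 30, -20) = -20
s (Kira): max(49, 28, 47, -8) = 49
t (Kira): max(-6, -4) = -4
u (Kira): max(29, -8, -49) = 29
d (Bob): min(49, -4, 29) = -4
P (Kira): max(-21, 19, -20, -4) = 19
v (Kira): max(-18, 5, -49, -19) = 5
w (Kira): max(-48, -1, -26, 15) = 15
e (Bob): min(5, 15) = 5
x (Kira): max(-20, -38, -23) = -20
y (Kira): max(-27, 21, 32) = 32
f (Bob): min(-20, 32) = -20
Q (Kira): max(5, -20) = 5
Bob prefers the lower value; P=19, Q=5. Q is better since 5 < 19.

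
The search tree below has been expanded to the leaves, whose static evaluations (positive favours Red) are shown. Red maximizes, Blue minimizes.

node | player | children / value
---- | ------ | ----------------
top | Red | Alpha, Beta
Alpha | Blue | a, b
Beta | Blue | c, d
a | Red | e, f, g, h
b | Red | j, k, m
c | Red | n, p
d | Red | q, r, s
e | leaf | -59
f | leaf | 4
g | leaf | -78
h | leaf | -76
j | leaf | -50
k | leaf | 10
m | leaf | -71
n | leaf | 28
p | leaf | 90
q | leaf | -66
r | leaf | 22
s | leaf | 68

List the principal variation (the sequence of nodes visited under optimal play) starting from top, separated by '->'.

top -> Beta -> d -> s

a (Red): max(-59, 4, -78, -76) = 4
b (Red): max(-50, 10, -71) = 10
Alpha (Blue): min(4, 10) = 4
c (Red): max(28, 90) = 90
d (Red): max(-66, 22, 68) = 68
Beta (Blue): min(90, 68) = 68
top (Red): max(4, 68) = 68
At top, Red picks Beta (highest: 68).
At Beta, Blue picks d (lowest: 68).
At d, Red picks s (highest: 68).
Terminal value 68.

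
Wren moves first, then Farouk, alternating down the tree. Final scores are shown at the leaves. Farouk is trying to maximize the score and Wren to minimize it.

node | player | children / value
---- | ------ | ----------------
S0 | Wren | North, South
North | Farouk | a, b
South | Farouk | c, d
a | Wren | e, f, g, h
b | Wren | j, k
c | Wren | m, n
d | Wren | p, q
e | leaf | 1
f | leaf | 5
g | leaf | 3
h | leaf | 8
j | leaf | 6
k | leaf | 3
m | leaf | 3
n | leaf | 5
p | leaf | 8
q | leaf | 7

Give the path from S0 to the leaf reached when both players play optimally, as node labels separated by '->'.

a (Wren): min(1, 5, 3, 8) = 1
b (Wren): min(6, 3) = 3
North (Farouk): max(1, 3) = 3
c (Wren): min(3, 5) = 3
d (Wren): min(8, 7) = 7
South (Farouk): max(3, 7) = 7
S0 (Wren): min(3, 7) = 3
At S0, Wren picks North (lowest: 3).
At North, Farouk picks b (highest: 3).
At b, Wren picks k (lowest: 3).
Terminal value 3.

S0 -> North -> b -> k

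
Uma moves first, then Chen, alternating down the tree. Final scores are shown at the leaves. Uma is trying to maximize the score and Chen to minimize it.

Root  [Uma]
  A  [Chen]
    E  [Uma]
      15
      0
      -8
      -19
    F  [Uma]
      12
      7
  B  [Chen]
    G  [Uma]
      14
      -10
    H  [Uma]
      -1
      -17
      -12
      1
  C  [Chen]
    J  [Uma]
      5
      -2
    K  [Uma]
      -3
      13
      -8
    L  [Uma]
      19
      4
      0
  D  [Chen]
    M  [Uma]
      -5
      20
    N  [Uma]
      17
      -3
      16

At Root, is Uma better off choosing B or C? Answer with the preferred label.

C

G (Uma): max(14, -10) = 14
H (Uma): max(-1, -17, -12, 1) = 1
B (Chen): min(14, 1) = 1
J (Uma): max(5, -2) = 5
K (Uma): max(-3, 13, -8) = 13
L (Uma): max(19, 4, 0) = 19
C (Chen): min(5, 13, 19) = 5
Uma prefers the higher value; B=1, C=5. C is better since 5 > 1.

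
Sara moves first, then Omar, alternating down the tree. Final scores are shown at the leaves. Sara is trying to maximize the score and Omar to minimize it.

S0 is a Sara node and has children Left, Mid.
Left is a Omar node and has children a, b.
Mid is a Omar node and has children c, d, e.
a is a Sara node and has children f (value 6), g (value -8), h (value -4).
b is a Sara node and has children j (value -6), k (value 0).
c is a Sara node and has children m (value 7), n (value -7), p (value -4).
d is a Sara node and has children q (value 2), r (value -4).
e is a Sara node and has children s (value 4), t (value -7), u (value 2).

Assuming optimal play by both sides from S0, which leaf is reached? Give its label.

q

a (Sara): max(6, -8, -4) = 6
b (Sara): max(-6, 0) = 0
Left (Omar): min(6, 0) = 0
c (Sara): max(7, -7, -4) = 7
d (Sara): max(2, -4) = 2
e (Sara): max(4, -7, 2) = 4
Mid (Omar): min(7, 2, 4) = 2
S0 (Sara): max(0, 2) = 2
At S0, Sara picks Mid (highest: 2).
At Mid, Omar picks d (lowest: 2).
At d, Sara picks q (highest: 2).
Terminal value 2.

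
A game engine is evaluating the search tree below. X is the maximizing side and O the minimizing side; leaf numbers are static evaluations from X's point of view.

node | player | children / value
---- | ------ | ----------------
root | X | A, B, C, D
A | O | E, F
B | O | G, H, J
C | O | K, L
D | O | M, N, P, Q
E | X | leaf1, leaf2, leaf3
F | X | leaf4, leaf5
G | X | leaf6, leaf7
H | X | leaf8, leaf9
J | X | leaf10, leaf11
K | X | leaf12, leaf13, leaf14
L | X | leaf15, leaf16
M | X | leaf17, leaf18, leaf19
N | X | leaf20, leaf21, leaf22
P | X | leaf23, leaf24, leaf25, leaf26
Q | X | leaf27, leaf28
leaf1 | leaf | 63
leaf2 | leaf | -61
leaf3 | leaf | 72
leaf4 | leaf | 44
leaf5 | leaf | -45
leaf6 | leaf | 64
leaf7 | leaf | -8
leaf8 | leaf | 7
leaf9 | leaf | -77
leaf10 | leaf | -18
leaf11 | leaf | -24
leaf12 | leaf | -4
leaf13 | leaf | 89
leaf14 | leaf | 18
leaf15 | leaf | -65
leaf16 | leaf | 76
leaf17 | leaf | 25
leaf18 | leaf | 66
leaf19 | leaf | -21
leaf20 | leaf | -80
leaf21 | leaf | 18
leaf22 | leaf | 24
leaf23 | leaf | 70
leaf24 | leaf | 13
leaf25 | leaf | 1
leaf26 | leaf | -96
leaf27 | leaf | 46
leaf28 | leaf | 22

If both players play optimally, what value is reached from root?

76

E (X): max(63, -61, 72) = 72
F (X): max(44, -45) = 44
A (O): min(72, 44) = 44
G (X): max(64, -8) = 64
H (X): max(7, -77) = 7
J (X): max(-18, -24) = -18
B (O): min(64, 7, -18) = -18
K (X): max(-4, 89, 18) = 89
L (X): max(-65, 76) = 76
C (O): min(89, 76) = 76
M (X): max(25, 66, -21) = 66
N (X): max(-80, 18, 24) = 24
P (X): max(70, 13, 1, -96) = 70
Q (X): max(46, 22) = 46
D (O): min(66, 24, 70, 46) = 24
root (X): max(44, -18, 76, 24) = 76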